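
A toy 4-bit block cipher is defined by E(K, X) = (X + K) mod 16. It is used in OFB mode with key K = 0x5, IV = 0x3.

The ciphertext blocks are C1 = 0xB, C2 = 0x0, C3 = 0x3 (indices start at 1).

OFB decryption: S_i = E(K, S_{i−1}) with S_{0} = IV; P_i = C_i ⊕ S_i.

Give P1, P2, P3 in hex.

P1: S = E(K, 0x3) = 0x8; 0xB ⊕ 0x8 = 0x3.
P2: S = E(K, 0x8) = 0xD; 0x0 ⊕ 0xD = 0xD.
P3: S = E(K, 0xD) = 0x2; 0x3 ⊕ 0x2 = 0x1.

P1 = 0x3, P2 = 0xD, P3 = 0x1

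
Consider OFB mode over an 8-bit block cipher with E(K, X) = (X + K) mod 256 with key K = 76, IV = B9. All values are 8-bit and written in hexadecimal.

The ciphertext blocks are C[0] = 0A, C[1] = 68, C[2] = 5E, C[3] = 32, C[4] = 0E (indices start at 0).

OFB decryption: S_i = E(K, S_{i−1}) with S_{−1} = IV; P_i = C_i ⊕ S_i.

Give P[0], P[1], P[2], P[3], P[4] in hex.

P[0]: S = E(K, B9) = 2F; 0A ⊕ 2F = 25.
P[1]: S = E(K, 2F) = A5; 68 ⊕ A5 = CD.
P[2]: S = E(K, A5) = 1B; 5E ⊕ 1B = 45.
P[3]: S = E(K, 1B) = 91; 32 ⊕ 91 = A3.
P[4]: S = E(K, 91) = 07; 0E ⊕ 07 = 09.

P[0] = 25, P[1] = CD, P[2] = 45, P[3] = A3, P[4] = 09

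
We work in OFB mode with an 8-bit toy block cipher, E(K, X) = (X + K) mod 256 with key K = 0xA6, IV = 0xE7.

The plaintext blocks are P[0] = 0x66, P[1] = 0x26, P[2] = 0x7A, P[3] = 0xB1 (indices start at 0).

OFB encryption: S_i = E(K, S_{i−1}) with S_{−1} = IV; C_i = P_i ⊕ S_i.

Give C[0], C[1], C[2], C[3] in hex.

C[0]: S = E(K, 0xE7) = 0x8D; 0x66 ⊕ 0x8D = 0xEB.
C[1]: S = E(K, 0x8D) = 0x33; 0x26 ⊕ 0x33 = 0x15.
C[2]: S = E(K, 0x33) = 0xD9; 0x7A ⊕ 0xD9 = 0xA3.
C[3]: S = E(K, 0xD9) = 0x7F; 0xB1 ⊕ 0x7F = 0xCE.

C[0] = 0xEB, C[1] = 0x15, C[2] = 0xA3, C[3] = 0xCE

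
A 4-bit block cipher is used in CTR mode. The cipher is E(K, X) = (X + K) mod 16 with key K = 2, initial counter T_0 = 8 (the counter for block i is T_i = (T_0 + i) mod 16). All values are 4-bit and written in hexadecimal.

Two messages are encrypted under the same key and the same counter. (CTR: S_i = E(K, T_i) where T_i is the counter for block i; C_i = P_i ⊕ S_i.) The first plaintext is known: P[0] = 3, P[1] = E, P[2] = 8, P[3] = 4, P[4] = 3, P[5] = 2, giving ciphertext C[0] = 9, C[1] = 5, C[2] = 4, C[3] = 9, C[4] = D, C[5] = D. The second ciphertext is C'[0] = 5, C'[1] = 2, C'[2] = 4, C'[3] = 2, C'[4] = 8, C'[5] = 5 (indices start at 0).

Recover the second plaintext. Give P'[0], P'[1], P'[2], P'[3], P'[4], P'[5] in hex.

In CTR with a reused counter, both messages share the same keystream S_i, so C_i ⊕ C'_i = P_i ⊕ P'_i and thus P'_i = P_i ⊕ C_i ⊕ C'_i.
P'[0]: 3 ⊕ 9 ⊕ 5 = F.
P'[1]: E ⊕ 5 ⊕ 2 = 9.
P'[2]: 8 ⊕ 4 ⊕ 4 = 8.
P'[3]: 4 ⊕ 9 ⊕ 2 = F.
P'[4]: 3 ⊕ D ⊕ 8 = 6.
P'[5]: 2 ⊕ D ⊕ 5 = A.

P'[0] = F, P'[1] = 9, P'[2] = 8, P'[3] = F, P'[4] = 6, P'[5] = A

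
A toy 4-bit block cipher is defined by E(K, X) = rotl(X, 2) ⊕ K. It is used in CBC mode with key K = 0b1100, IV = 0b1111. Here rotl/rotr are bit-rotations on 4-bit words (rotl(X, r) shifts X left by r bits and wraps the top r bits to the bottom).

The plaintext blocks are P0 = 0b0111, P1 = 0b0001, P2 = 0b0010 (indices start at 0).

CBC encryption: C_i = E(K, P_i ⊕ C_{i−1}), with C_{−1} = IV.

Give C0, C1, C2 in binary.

C0 = 0b1110, C1 = 0b0011, C2 = 0b1000

C0: P0 ⊕ 0b1111 = 0b1000; E(K, 0b1000) = 0b1110.
C1: P1 ⊕ 0b1110 = 0b1111; E(K, 0b1111) = 0b0011.
C2: P2 ⊕ 0b0011 = 0b0001; E(K, 0b0001) = 0b1000.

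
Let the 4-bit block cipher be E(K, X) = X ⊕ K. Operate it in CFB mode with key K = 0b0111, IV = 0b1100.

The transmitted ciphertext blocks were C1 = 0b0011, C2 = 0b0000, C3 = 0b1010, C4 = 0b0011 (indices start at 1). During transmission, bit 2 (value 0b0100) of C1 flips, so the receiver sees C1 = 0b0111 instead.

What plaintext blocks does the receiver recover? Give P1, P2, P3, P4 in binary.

P1 = 0b1100, P2 = 0b0000, P3 = 0b1101, P4 = 0b1110

CFB decryption: P_i = C_i ⊕ E(K, C_{i−1}), with C_{0} = IV.
Only C1 changed, to 0b0111. In CFB, a change in C_i flips the same bit in P_i and garbles P_{i+1}. Decrypting the received ciphertext:
P1: E(K, 0b1100) = 0b1011; 0b0111 ⊕ 0b1011 = 0b1100.
P2: E(K, 0b0111) = 0b0000; 0b0000 ⊕ 0b0000 = 0b0000.
P3: E(K, 0b0000) = 0b0111; 0b1010 ⊕ 0b0111 = 0b1101.
P4: E(K, 0b1010) = 0b1101; 0b0011 ⊕ 0b1101 = 0b1110.
Blocks that differ from the original plaintext: P1, P2.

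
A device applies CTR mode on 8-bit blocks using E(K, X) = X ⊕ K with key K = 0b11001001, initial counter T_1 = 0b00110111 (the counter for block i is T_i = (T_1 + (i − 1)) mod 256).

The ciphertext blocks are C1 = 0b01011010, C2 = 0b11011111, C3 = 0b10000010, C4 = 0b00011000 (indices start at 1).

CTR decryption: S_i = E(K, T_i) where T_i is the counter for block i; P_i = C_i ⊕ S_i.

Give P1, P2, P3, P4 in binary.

P1 = 0b10100100, P2 = 0b00101110, P3 = 0b01110010, P4 = 0b11101011

P1: T = 0b00110111, S = E(K, T) = 0b11111110; 0b01011010 ⊕ 0b11111110 = 0b10100100.
P2: T = 0b00111000, S = E(K, T) = 0b11110001; 0b11011111 ⊕ 0b11110001 = 0b00101110.
P3: T = 0b00111001, S = E(K, T) = 0b11110000; 0b10000010 ⊕ 0b11110000 = 0b01110010.
P4: T = 0b00111010, S = E(K, T) = 0b11110011; 0b00011000 ⊕ 0b11110011 = 0b11101011.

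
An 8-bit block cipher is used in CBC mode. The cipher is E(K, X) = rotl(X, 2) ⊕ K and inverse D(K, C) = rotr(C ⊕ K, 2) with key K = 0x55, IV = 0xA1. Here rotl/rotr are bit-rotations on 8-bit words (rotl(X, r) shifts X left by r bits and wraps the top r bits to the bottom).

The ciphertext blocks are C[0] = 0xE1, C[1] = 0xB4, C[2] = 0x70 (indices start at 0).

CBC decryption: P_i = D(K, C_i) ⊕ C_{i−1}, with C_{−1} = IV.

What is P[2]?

P[2]: D(K, 0x70) = 0x49; 0x49 ⊕ 0xB4 = 0xFD.

P[2] = 0xFD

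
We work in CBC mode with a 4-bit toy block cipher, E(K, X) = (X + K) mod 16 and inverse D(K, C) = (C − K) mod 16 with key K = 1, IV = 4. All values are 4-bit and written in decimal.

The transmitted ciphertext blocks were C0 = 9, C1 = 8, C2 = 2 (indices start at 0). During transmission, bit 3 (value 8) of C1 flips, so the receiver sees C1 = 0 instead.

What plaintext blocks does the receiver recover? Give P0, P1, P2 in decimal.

P0 = 12, P1 = 6, P2 = 1

CBC decryption: P_i = D(K, C_i) ⊕ C_{i−1}, with C_{−1} = IV.
Only C1 changed, to 0. In CBC, a change in C_i garbles P_i and flips the same bit in P_{i+1}. Decrypting the received ciphertext:
P0: D(K, 9) = 8; 8 ⊕ 4 = 12.
P1: D(K, 0) = 15; 15 ⊕ 9 = 6.
P2: D(K, 2) = 1; 1 ⊕ 0 = 1.
Blocks that differ from the original plaintext: P1, P2.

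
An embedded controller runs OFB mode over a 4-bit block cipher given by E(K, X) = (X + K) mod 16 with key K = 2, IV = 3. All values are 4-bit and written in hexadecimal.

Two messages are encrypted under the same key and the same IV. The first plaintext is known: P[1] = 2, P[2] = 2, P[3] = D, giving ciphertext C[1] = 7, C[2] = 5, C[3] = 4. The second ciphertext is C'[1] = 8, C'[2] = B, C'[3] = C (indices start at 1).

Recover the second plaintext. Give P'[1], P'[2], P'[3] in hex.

In OFB with a reused IV, both messages share the same keystream S_i, so C_i ⊕ C'_i = P_i ⊕ P'_i and thus P'_i = P_i ⊕ C_i ⊕ C'_i.
P'[1]: 2 ⊕ 7 ⊕ 8 = D.
P'[2]: 2 ⊕ 5 ⊕ B = C.
P'[3]: D ⊕ 4 ⊕ C = 5.

P'[1] = D, P'[2] = C, P'[3] = 5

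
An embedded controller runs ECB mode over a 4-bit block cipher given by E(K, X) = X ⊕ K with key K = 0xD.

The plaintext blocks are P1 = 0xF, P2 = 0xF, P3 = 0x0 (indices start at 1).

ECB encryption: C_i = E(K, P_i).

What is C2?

C2: E(K, 0xF) = 0x2.

C2 = 0x2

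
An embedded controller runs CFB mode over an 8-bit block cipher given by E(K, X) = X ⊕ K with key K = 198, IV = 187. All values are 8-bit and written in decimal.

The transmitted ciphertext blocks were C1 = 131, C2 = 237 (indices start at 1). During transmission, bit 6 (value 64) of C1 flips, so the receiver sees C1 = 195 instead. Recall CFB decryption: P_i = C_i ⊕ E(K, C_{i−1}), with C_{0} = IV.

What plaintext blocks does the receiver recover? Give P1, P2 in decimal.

Only C1 changed, to 195. In CFB, a change in C_i flips the same bit in P_i and garbles P_{i+1}. Decrypting the received ciphertext:
P1: E(K, 187) = 125; 195 ⊕ 125 = 190.
P2: E(K, 195) = 5; 237 ⊕ 5 = 232.
Blocks that differ from the original plaintext: P1, P2.

P1 = 190, P2 = 232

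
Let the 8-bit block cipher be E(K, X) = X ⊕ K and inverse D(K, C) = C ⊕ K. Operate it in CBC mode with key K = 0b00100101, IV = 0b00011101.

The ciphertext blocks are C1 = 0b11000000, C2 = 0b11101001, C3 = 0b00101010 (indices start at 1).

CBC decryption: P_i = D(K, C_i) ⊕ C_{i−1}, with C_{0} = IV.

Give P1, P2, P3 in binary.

P1: D(K, 0b11000000) = 0b11100101; 0b11100101 ⊕ 0b00011101 = 0b11111000.
P2: D(K, 0b11101001) = 0b11001100; 0b11001100 ⊕ 0b11000000 = 0b00001100.
P3: D(K, 0b00101010) = 0b00001111; 0b00001111 ⊕ 0b11101001 = 0b11100110.

P1 = 0b11111000, P2 = 0b00001100, P3 = 0b11100110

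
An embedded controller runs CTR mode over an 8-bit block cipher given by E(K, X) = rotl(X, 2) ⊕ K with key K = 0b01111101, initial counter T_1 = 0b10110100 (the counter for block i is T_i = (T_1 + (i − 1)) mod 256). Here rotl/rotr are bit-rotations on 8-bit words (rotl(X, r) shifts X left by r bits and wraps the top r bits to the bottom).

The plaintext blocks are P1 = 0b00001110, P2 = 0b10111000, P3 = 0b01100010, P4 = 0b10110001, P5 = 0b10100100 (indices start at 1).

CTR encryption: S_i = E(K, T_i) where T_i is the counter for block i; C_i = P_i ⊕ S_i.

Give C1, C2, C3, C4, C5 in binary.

C1 = 0b10100001, C2 = 0b00010011, C3 = 0b11000101, C4 = 0b00010010, C5 = 0b00111011

C1: T = 0b10110100, S = E(K, T) = 0b10101111; 0b00001110 ⊕ 0b10101111 = 0b10100001.
C2: T = 0b10110101, S = E(K, T) = 0b10101011; 0b10111000 ⊕ 0b10101011 = 0b00010011.
C3: T = 0b10110110, S = E(K, T) = 0b10100111; 0b01100010 ⊕ 0b10100111 = 0b11000101.
C4: T = 0b10110111, S = E(K, T) = 0b10100011; 0b10110001 ⊕ 0b10100011 = 0b00010010.
C5: T = 0b10111000, S = E(K, T) = 0b10011111; 0b10100100 ⊕ 0b10011111 = 0b00111011.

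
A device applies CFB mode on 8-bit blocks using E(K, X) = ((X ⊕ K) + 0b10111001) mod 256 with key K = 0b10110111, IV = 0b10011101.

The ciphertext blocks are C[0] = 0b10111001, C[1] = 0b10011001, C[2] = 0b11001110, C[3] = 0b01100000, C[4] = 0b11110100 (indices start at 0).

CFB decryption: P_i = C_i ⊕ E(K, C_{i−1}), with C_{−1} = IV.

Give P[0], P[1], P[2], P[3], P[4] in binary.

P[0] = 0b01011010, P[1] = 0b01011110, P[2] = 0b00101001, P[3] = 0b01010010, P[4] = 0b01100100

P[0]: E(K, 0b10011101) = 0b11100011; 0b10111001 ⊕ 0b11100011 = 0b01011010.
P[1]: E(K, 0b10111001) = 0b11000111; 0b10011001 ⊕ 0b11000111 = 0b01011110.
P[2]: E(K, 0b10011001) = 0b11100111; 0b11001110 ⊕ 0b11100111 = 0b00101001.
P[3]: E(K, 0b11001110) = 0b00110010; 0b01100000 ⊕ 0b00110010 = 0b01010010.
P[4]: E(K, 0b01100000) = 0b10010000; 0b11110100 ⊕ 0b10010000 = 0b01100100.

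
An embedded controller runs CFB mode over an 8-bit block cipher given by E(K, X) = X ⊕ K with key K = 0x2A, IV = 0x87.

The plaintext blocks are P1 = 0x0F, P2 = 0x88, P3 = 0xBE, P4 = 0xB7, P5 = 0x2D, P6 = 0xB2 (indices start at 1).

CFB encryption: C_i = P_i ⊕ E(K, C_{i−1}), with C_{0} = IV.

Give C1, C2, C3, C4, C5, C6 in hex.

C1 = 0xA2, C2 = 0x00, C3 = 0x94, C4 = 0x09, C5 = 0x0E, C6 = 0x96

C1: E(K, 0x87) = 0xAD; 0x0F ⊕ 0xAD = 0xA2.
C2: E(K, 0xA2) = 0x88; 0x88 ⊕ 0x88 = 0x00.
C3: E(K, 0x00) = 0x2A; 0xBE ⊕ 0x2A = 0x94.
C4: E(K, 0x94) = 0xBE; 0xB7 ⊕ 0xBE = 0x09.
C5: E(K, 0x09) = 0x23; 0x2D ⊕ 0x23 = 0x0E.
C6: E(K, 0x0E) = 0x24; 0xB2 ⊕ 0x24 = 0x96.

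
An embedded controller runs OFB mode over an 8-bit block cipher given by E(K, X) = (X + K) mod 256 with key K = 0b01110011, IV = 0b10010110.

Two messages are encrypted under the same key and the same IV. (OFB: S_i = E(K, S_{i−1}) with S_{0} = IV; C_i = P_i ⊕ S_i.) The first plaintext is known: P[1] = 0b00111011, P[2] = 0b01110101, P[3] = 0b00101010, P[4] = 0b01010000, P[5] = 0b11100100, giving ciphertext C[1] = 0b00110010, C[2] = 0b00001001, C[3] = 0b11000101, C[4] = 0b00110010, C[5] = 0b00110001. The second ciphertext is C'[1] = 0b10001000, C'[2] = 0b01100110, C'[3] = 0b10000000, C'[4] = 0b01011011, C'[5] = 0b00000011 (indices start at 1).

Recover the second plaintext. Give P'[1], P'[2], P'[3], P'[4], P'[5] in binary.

In OFB with a reused IV, both messages share the same keystream S_i, so C_i ⊕ C'_i = P_i ⊕ P'_i and thus P'_i = P_i ⊕ C_i ⊕ C'_i.
P'[1]: 0b00111011 ⊕ 0b00110010 ⊕ 0b10001000 = 0b10000001.
P'[2]: 0b01110101 ⊕ 0b00001001 ⊕ 0b01100110 = 0b00011010.
P'[3]: 0b00101010 ⊕ 0b11000101 ⊕ 0b10000000 = 0b01101111.
P'[4]: 0b01010000 ⊕ 0b00110010 ⊕ 0b01011011 = 0b00111001.
P'[5]: 0b11100100 ⊕ 0b00110001 ⊕ 0b00000011 = 0b11010110.

P'[1] = 0b10000001, P'[2] = 0b00011010, P'[3] = 0b01101111, P'[4] = 0b00111001, P'[5] = 0b11010110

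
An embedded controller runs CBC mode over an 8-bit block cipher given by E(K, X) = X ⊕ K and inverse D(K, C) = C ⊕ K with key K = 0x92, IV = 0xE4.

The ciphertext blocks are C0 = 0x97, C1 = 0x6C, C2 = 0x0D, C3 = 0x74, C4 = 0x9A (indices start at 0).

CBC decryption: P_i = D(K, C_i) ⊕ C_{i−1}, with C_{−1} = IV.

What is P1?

P1: D(K, 0x6C) = 0xFE; 0xFE ⊕ 0x97 = 0x69.

P1 = 0x69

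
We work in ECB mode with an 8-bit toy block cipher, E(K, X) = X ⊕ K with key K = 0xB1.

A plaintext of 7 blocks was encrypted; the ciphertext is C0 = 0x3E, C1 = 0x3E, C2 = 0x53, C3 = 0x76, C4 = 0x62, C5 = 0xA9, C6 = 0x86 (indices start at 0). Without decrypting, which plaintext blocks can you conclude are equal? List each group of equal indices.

ECB encrypts each block independently with the same key, so equal ciphertext blocks imply equal plaintext blocks.
C0 = C1 = 0x3E, so P0 = P1.

P0 = P1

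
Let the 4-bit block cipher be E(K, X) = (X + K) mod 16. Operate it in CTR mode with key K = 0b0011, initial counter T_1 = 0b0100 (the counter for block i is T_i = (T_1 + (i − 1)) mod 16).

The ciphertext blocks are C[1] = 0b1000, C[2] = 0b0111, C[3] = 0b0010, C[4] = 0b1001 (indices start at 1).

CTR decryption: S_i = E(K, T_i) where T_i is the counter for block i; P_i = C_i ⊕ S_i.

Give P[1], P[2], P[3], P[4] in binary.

P[1] = 0b1111, P[2] = 0b1111, P[3] = 0b1011, P[4] = 0b0011

P[1]: T = 0b0100, S = E(K, T) = 0b0111; 0b1000 ⊕ 0b0111 = 0b1111.
P[2]: T = 0b0101, S = E(K, T) = 0b1000; 0b0111 ⊕ 0b1000 = 0b1111.
P[3]: T = 0b0110, S = E(K, T) = 0b1001; 0b0010 ⊕ 0b1001 = 0b1011.
P[4]: T = 0b0111, S = E(K, T) = 0b1010; 0b1001 ⊕ 0b1010 = 0b0011.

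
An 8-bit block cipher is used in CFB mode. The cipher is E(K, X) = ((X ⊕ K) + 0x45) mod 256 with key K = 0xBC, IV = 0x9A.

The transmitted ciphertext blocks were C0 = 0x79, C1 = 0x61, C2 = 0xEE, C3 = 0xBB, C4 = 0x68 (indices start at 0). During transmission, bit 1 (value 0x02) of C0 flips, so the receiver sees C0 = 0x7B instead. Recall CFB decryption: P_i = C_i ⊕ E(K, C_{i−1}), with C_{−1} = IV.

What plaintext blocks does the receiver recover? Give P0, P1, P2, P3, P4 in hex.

Only C0 changed, to 0x7B. In CFB, a change in C_i flips the same bit in P_i and garbles P_{i+1}. Decrypting the received ciphertext:
P0: E(K, 0x9A) = 0x6B; 0x7B ⊕ 0x6B = 0x10.
P1: E(K, 0x7B) = 0x0C; 0x61 ⊕ 0x0C = 0x6D.
P2: E(K, 0x61) = 0x22; 0xEE ⊕ 0x22 = 0xCC.
P3: E(K, 0xEE) = 0x97; 0xBB ⊕ 0x97 = 0x2C.
P4: E(K, 0xBB) = 0x4C; 0x68 ⊕ 0x4C = 0x24.
Blocks that differ from the original plaintext: P0, P1.

P0 = 0x10, P1 = 0x6D, P2 = 0xCC, P3 = 0x2C, P4 = 0x24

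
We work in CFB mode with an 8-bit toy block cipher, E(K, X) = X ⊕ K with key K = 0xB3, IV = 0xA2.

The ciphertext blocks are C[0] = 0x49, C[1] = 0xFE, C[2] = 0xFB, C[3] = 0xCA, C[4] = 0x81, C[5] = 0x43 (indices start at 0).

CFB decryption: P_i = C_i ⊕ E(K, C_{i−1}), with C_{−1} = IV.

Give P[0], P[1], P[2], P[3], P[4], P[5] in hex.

P[0] = 0x58, P[1] = 0x04, P[2] = 0xB6, P[3] = 0x82, P[4] = 0xF8, P[5] = 0x71

P[0]: E(K, 0xA2) = 0x11; 0x49 ⊕ 0x11 = 0x58.
P[1]: E(K, 0x49) = 0xFA; 0xFE ⊕ 0xFA = 0x04.
P[2]: E(K, 0xFE) = 0x4D; 0xFB ⊕ 0x4D = 0xB6.
P[3]: E(K, 0xFB) = 0x48; 0xCA ⊕ 0x48 = 0x82.
P[4]: E(K, 0xCA) = 0x79; 0x81 ⊕ 0x79 = 0xF8.
P[5]: E(K, 0x81) = 0x32; 0x43 ⊕ 0x32 = 0x71.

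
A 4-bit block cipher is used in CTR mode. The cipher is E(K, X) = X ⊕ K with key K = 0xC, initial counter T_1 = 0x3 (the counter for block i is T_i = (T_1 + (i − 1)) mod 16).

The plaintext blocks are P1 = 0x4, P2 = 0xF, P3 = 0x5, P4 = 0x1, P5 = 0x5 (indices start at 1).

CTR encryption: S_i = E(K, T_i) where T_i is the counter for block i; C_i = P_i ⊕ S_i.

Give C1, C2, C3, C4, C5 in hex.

C1: T = 0x3, S = E(K, T) = 0xF; 0x4 ⊕ 0xF = 0xB.
C2: T = 0x4, S = E(K, T) = 0x8; 0xF ⊕ 0x8 = 0x7.
C3: T = 0x5, S = E(K, T) = 0x9; 0x5 ⊕ 0x9 = 0xC.
C4: T = 0x6, S = E(K, T) = 0xA; 0x1 ⊕ 0xA = 0xB.
C5: T = 0x7, S = E(K, T) = 0xB; 0x5 ⊕ 0xB = 0xE.

C1 = 0xB, C2 = 0x7, C3 = 0xC, C4 = 0xB, C5 = 0xE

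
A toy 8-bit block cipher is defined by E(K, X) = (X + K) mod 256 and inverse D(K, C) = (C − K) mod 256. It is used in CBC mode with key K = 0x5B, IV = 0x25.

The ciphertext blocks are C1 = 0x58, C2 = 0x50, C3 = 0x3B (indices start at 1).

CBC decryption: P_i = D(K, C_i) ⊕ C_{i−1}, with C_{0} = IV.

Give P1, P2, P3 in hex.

P1 = 0xD8, P2 = 0xAD, P3 = 0xB0

P1: D(K, 0x58) = 0xFD; 0xFD ⊕ 0x25 = 0xD8.
P2: D(K, 0x50) = 0xF5; 0xF5 ⊕ 0x58 = 0xAD.
P3: D(K, 0x3B) = 0xE0; 0xE0 ⊕ 0x50 = 0xB0.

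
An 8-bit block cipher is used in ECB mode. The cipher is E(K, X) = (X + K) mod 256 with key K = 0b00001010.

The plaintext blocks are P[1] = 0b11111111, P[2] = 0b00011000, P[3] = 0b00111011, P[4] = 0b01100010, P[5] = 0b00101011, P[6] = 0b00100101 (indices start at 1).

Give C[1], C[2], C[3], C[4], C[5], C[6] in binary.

C[1] = 0b00001001, C[2] = 0b00100010, C[3] = 0b01000101, C[4] = 0b01101100, C[5] = 0b00110101, C[6] = 0b00101111

ECB encryption: C_i = E(K, P_i).
C[1]: E(K, 0b11111111) = 0b00001001.
C[2]: E(K, 0b00011000) = 0b00100010.
C[3]: E(K, 0b00111011) = 0b01000101.
C[4]: E(K, 0b01100010) = 0b01101100.
C[5]: E(K, 0b00101011) = 0b00110101.
C[6]: E(K, 0b00100101) = 0b00101111.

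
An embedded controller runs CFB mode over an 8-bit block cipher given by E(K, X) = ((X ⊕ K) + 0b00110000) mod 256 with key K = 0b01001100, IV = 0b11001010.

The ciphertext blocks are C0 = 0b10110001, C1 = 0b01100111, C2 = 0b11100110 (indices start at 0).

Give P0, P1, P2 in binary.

CFB decryption: P_i = C_i ⊕ E(K, C_{i−1}), with C_{−1} = IV.
P0: E(K, 0b11001010) = 0b10110110; 0b10110001 ⊕ 0b10110110 = 0b00000111.
P1: E(K, 0b10110001) = 0b00101101; 0b01100111 ⊕ 0b00101101 = 0b01001010.
P2: E(K, 0b01100111) = 0b01011011; 0b11100110 ⊕ 0b01011011 = 0b10111101.

P0 = 0b00000111, P1 = 0b01001010, P2 = 0b10111101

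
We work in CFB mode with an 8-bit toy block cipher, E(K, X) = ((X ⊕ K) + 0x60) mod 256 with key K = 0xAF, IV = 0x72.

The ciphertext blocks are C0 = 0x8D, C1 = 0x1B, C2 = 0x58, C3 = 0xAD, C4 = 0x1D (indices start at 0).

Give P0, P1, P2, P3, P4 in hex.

P0 = 0xB0, P1 = 0x99, P2 = 0x4C, P3 = 0xFA, P4 = 0x7F

CFB decryption: P_i = C_i ⊕ E(K, C_{i−1}), with C_{−1} = IV.
P0: E(K, 0x72) = 0x3D; 0x8D ⊕ 0x3D = 0xB0.
P1: E(K, 0x8D) = 0x82; 0x1B ⊕ 0x82 = 0x99.
P2: E(K, 0x1B) = 0x14; 0x58 ⊕ 0x14 = 0x4C.
P3: E(K, 0x58) = 0x57; 0xAD ⊕ 0x57 = 0xFA.
P4: E(K, 0xAD) = 0x62; 0x1D ⊕ 0x62 = 0x7F.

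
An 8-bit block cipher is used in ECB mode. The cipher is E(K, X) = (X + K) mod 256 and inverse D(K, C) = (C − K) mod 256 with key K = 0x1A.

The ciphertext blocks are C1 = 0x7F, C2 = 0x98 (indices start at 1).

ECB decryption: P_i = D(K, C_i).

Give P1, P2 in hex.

P1: D(K, 0x7F) = 0x65.
P2: D(K, 0x98) = 0x7E.

P1 = 0x65, P2 = 0x7E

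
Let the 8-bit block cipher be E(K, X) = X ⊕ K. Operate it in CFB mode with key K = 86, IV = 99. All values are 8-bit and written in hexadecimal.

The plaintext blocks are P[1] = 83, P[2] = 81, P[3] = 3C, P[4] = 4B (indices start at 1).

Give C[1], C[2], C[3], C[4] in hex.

CFB encryption: C_i = P_i ⊕ E(K, C_{i−1}), with C_{0} = IV.
C[1]: E(K, 99) = 1F; 83 ⊕ 1F = 9C.
C[2]: E(K, 9C) = 1A; 81 ⊕ 1A = 9B.
C[3]: E(K, 9B) = 1D; 3C ⊕ 1D = 21.
C[4]: E(K, 21) = A7; 4B ⊕ A7 = EC.

C[1] = 9C, C[2] = 9B, C[3] = 21, C[4] = EC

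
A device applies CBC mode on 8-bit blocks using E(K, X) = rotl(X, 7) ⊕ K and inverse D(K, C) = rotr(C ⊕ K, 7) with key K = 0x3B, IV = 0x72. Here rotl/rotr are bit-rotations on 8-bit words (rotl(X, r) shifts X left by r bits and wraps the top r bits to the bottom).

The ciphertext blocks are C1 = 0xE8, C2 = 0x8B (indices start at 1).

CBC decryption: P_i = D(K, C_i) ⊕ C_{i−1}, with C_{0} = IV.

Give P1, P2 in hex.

P1: D(K, 0xE8) = 0xA7; 0xA7 ⊕ 0x72 = 0xD5.
P2: D(K, 0x8B) = 0x61; 0x61 ⊕ 0xE8 = 0x89.

P1 = 0xD5, P2 = 0x89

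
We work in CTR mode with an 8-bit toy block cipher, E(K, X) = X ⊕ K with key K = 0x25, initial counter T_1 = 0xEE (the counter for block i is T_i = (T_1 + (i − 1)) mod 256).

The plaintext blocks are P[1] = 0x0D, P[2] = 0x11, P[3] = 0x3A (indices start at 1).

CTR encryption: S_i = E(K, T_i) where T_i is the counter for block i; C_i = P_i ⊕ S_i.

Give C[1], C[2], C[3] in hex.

C[1]: T = 0xEE, S = E(K, T) = 0xCB; 0x0D ⊕ 0xCB = 0xC6.
C[2]: T = 0xEF, S = E(K, T) = 0xCA; 0x11 ⊕ 0xCA = 0xDB.
C[3]: T = 0xF0, S = E(K, T) = 0xD5; 0x3A ⊕ 0xD5 = 0xEF.

C[1] = 0xC6, C[2] = 0xDB, C[3] = 0xEF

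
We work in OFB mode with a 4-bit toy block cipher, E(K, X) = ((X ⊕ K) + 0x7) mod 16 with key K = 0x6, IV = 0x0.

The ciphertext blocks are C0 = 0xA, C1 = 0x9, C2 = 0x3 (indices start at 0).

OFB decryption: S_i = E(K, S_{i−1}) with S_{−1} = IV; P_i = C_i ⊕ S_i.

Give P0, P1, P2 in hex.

P0: S = E(K, 0x0) = 0xD; 0xA ⊕ 0xD = 0x7.
P1: S = E(K, 0xD) = 0x2; 0x9 ⊕ 0x2 = 0xB.
P2: S = E(K, 0x2) = 0xB; 0x3 ⊕ 0xB = 0x8.

P0 = 0x7, P1 = 0xB, P2 = 0x8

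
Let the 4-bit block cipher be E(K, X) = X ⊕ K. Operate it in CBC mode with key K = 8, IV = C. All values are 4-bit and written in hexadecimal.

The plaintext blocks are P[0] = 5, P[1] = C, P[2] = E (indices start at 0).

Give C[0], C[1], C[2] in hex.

CBC encryption: C_i = E(K, P_i ⊕ C_{i−1}), with C_{−1} = IV.
C[0]: P[0] ⊕ C = 9; E(K, 9) = 1.
C[1]: P[1] ⊕ 1 = D; E(K, D) = 5.
C[2]: P[2] ⊕ 5 = B; E(K, B) = 3.

C[0] = 1, C[1] = 5, C[2] = 3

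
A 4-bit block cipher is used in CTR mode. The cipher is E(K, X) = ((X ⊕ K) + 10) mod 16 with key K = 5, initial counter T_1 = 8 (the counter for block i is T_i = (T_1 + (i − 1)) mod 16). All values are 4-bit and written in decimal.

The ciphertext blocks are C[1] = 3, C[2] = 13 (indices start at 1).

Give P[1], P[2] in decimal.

P[1] = 4, P[2] = 11

CTR decryption: S_i = E(K, T_i) where T_i is the counter for block i; P_i = C_i ⊕ S_i.
P[1]: T = 8, S = E(K, T) = 7; 3 ⊕ 7 = 4.
P[2]: T = 9, S = E(K, T) = 6; 13 ⊕ 6 = 11.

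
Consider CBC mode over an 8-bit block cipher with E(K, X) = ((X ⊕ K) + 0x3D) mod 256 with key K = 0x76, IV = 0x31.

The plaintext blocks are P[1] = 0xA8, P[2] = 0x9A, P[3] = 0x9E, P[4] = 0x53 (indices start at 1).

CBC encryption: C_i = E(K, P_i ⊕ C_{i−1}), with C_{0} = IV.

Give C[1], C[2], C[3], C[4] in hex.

C[1]: P[1] ⊕ 0x31 = 0x99; E(K, 0x99) = 0x2C.
C[2]: P[2] ⊕ 0x2C = 0xB6; E(K, 0xB6) = 0xFD.
C[3]: P[3] ⊕ 0xFD = 0x63; E(K, 0x63) = 0x52.
C[4]: P[4] ⊕ 0x52 = 0x01; E(K, 0x01) = 0xB4.

C[1] = 0x2C, C[2] = 0xFD, C[3] = 0x52, C[4] = 0xB4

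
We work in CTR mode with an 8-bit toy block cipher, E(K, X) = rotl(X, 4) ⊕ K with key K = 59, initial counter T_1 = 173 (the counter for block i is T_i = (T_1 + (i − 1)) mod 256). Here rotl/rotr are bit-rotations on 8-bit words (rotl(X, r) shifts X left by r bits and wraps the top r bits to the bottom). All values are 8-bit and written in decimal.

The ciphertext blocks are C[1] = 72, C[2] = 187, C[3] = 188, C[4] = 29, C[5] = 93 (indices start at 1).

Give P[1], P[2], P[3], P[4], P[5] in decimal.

P[1] = 169, P[2] = 106, P[3] = 125, P[4] = 45, P[5] = 125

CTR decryption: S_i = E(K, T_i) where T_i is the counter for block i; P_i = C_i ⊕ S_i.
P[1]: T = 173, S = E(K, T) = 225; 72 ⊕ 225 = 169.
P[2]: T = 174, S = E(K, T) = 209; 187 ⊕ 209 = 106.
P[3]: T = 175, S = E(K, T) = 193; 188 ⊕ 193 = 125.
P[4]: T = 176, S = E(K, T) = 48; 29 ⊕ 48 = 45.
P[5]: T = 177, S = E(K, T) = 32; 93 ⊕ 32 = 125.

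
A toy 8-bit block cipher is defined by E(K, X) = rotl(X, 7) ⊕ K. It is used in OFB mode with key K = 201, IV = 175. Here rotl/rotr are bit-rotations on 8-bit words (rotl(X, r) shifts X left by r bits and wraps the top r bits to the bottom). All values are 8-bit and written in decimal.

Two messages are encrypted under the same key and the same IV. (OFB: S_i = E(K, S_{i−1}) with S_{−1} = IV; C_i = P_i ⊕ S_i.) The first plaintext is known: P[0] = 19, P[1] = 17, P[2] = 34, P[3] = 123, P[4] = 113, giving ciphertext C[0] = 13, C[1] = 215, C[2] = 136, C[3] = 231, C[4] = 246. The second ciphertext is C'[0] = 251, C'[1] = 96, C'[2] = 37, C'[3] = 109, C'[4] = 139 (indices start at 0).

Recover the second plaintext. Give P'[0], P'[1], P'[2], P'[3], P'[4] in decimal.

In OFB with a reused IV, both messages share the same keystream S_i, so C_i ⊕ C'_i = P_i ⊕ P'_i and thus P'_i = P_i ⊕ C_i ⊕ C'_i.
P'[0]: 19 ⊕ 13 ⊕ 251 = 229.
P'[1]: 17 ⊕ 215 ⊕ 96 = 166.
P'[2]: 34 ⊕ 136 ⊕ 37 = 143.
P'[3]: 123 ⊕ 231 ⊕ 109 = 241.
P'[4]: 113 ⊕ 246 ⊕ 139 = 12.

P'[0] = 229, P'[1] = 166, P'[2] = 143, P'[3] = 241, P'[4] = 12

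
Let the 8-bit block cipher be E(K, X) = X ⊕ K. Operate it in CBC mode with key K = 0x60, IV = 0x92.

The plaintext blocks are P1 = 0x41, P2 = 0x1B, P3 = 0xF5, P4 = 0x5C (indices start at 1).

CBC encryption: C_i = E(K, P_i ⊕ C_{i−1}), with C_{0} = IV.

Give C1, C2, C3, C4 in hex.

C1: P1 ⊕ 0x92 = 0xD3; E(K, 0xD3) = 0xB3.
C2: P2 ⊕ 0xB3 = 0xA8; E(K, 0xA8) = 0xC8.
C3: P3 ⊕ 0xC8 = 0x3D; E(K, 0x3D) = 0x5D.
C4: P4 ⊕ 0x5D = 0x01; E(K, 0x01) = 0x61.

C1 = 0xB3, C2 = 0xC8, C3 = 0x5D, C4 = 0x61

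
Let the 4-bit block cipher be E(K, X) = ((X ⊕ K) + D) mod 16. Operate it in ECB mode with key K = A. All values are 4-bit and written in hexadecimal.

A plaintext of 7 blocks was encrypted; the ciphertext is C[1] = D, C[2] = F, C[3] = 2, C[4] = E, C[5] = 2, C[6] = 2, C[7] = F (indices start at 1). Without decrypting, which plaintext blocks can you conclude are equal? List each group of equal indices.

ECB encrypts each block independently with the same key, so equal ciphertext blocks imply equal plaintext blocks.
C[2] = C[7] = F, so P[2] = P[7].
C[3] = C[5] = C[6] = 2, so P[3] = P[5] = P[6].

P[2] = P[7]; P[3] = P[5] = P[6]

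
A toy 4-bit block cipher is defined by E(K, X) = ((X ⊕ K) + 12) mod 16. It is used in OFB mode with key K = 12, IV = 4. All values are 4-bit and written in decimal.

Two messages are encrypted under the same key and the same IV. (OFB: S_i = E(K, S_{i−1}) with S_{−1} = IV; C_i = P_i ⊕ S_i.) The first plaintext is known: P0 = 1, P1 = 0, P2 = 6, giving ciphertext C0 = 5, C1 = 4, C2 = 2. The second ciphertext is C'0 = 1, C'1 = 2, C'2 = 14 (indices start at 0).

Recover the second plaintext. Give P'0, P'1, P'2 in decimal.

P'0 = 5, P'1 = 6, P'2 = 10

In OFB with a reused IV, both messages share the same keystream S_i, so C_i ⊕ C'_i = P_i ⊕ P'_i and thus P'_i = P_i ⊕ C_i ⊕ C'_i.
P'0: 1 ⊕ 5 ⊕ 1 = 5.
P'1: 0 ⊕ 4 ⊕ 2 = 6.
P'2: 6 ⊕ 2 ⊕ 14 = 10.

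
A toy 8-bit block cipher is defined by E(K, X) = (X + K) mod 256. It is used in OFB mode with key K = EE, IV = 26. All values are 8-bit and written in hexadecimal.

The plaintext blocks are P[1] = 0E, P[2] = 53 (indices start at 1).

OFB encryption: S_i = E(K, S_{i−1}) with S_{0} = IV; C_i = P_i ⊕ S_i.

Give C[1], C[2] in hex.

C[1]: S = E(K, 26) = 14; 0E ⊕ 14 = 1A.
C[2]: S = E(K, 14) = 02; 53 ⊕ 02 = 51.

C[1] = 1A, C[2] = 51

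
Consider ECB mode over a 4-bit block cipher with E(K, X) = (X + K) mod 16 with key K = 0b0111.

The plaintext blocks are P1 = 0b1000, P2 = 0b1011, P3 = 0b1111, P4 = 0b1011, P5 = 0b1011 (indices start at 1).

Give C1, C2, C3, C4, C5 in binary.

C1 = 0b1111, C2 = 0b0010, C3 = 0b0110, C4 = 0b0010, C5 = 0b0010

ECB encryption: C_i = E(K, P_i).
C1: E(K, 0b1000) = 0b1111.
C2: E(K, 0b1011) = 0b0010.
C3: E(K, 0b1111) = 0b0110.
C4: E(K, 0b1011) = 0b0010.
C5: E(K, 0b1011) = 0b0010.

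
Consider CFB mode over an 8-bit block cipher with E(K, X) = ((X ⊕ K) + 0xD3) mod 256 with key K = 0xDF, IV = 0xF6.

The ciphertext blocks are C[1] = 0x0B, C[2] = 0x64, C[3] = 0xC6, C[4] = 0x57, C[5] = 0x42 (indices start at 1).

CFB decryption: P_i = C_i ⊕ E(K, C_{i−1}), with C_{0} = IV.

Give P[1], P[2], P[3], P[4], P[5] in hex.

P[1]: E(K, 0xF6) = 0xFC; 0x0B ⊕ 0xFC = 0xF7.
P[2]: E(K, 0x0B) = 0xA7; 0x64 ⊕ 0xA7 = 0xC3.
P[3]: E(K, 0x64) = 0x8E; 0xC6 ⊕ 0x8E = 0x48.
P[4]: E(K, 0xC6) = 0xEC; 0x57 ⊕ 0xEC = 0xBB.
P[5]: E(K, 0x57) = 0x5B; 0x42 ⊕ 0x5B = 0x19.

P[1] = 0xF7, P[2] = 0xC3, P[3] = 0x48, P[4] = 0xBB, P[5] = 0x19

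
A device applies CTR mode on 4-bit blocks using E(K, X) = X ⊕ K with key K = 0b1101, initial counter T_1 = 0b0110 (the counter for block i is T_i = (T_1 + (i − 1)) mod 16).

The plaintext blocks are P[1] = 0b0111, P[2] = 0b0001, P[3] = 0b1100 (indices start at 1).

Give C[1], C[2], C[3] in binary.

C[1] = 0b1100, C[2] = 0b1011, C[3] = 0b1001

CTR encryption: S_i = E(K, T_i) where T_i is the counter for block i; C_i = P_i ⊕ S_i.
C[1]: T = 0b0110, S = E(K, T) = 0b1011; 0b0111 ⊕ 0b1011 = 0b1100.
C[2]: T = 0b0111, S = E(K, T) = 0b1010; 0b0001 ⊕ 0b1010 = 0b1011.
C[3]: T = 0b1000, S = E(K, T) = 0b0101; 0b1100 ⊕ 0b0101 = 0b1001.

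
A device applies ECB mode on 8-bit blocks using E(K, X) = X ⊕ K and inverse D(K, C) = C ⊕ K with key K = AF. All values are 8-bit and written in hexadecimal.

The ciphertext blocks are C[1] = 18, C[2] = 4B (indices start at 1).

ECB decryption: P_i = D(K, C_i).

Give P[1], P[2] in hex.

P[1] = B7, P[2] = E4

P[1]: D(K, 18) = B7.
P[2]: D(K, 4B) = E4.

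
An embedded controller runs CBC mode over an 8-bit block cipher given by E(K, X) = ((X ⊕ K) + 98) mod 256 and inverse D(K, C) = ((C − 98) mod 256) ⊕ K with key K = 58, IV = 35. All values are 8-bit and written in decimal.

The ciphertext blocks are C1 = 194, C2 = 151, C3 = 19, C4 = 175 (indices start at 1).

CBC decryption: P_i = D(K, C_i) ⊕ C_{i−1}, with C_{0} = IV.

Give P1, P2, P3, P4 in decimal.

P1 = 121, P2 = 205, P3 = 28, P4 = 100

P1: D(K, 194) = 90; 90 ⊕ 35 = 121.
P2: D(K, 151) = 15; 15 ⊕ 194 = 205.
P3: D(K, 19) = 139; 139 ⊕ 151 = 28.
P4: D(K, 175) = 119; 119 ⊕ 19 = 100.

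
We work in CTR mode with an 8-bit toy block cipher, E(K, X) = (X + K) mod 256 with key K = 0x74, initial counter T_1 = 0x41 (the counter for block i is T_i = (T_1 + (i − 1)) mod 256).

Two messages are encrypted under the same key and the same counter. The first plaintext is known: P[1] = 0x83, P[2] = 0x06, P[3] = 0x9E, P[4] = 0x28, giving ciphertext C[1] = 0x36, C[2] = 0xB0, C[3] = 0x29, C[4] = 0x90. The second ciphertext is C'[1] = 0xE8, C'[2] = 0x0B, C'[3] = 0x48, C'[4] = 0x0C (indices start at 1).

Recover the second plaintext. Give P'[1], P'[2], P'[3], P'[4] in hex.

In CTR with a reused counter, both messages share the same keystream S_i, so C_i ⊕ C'_i = P_i ⊕ P'_i and thus P'_i = P_i ⊕ C_i ⊕ C'_i.
P'[1]: 0x83 ⊕ 0x36 ⊕ 0xE8 = 0x5D.
P'[2]: 0x06 ⊕ 0xB0 ⊕ 0x0B = 0xBD.
P'[3]: 0x9E ⊕ 0x29 ⊕ 0x48 = 0xFF.
P'[4]: 0x28 ⊕ 0x90 ⊕ 0x0C = 0xB4.

P'[1] = 0x5D, P'[2] = 0xBD, P'[3] = 0xFF, P'[4] = 0xB4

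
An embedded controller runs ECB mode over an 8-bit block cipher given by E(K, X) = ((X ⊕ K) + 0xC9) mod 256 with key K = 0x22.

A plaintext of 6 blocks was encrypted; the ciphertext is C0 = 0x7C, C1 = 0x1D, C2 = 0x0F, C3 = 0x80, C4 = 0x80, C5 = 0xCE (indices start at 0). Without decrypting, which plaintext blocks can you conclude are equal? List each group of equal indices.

P3 = P4

ECB encrypts each block independently with the same key, so equal ciphertext blocks imply equal plaintext blocks.
C3 = C4 = 0x80, so P3 = P4.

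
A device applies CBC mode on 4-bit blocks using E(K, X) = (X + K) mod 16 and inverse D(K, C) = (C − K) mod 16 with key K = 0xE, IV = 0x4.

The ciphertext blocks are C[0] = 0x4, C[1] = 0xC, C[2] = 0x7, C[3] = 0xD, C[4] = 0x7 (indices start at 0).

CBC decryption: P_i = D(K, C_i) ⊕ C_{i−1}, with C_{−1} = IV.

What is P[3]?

P[3] = 0x8

P[3]: D(K, 0xD) = 0xF; 0xF ⊕ 0x7 = 0x8.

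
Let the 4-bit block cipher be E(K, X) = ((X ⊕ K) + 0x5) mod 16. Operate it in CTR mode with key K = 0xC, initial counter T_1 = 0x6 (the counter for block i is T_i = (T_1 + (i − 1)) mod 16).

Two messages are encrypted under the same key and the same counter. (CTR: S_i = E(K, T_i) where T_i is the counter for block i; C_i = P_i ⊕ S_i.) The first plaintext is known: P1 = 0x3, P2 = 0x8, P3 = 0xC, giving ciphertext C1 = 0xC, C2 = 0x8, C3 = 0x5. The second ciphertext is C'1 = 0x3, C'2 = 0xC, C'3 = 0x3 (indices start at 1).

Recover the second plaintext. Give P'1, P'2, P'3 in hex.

In CTR with a reused counter, both messages share the same keystream S_i, so C_i ⊕ C'_i = P_i ⊕ P'_i and thus P'_i = P_i ⊕ C_i ⊕ C'_i.
P'1: 0x3 ⊕ 0xC ⊕ 0x3 = 0xC.
P'2: 0x8 ⊕ 0x8 ⊕ 0xC = 0xC.
P'3: 0xC ⊕ 0x5 ⊕ 0x3 = 0xA.

P'1 = 0xC, P'2 = 0xC, P'3 = 0xA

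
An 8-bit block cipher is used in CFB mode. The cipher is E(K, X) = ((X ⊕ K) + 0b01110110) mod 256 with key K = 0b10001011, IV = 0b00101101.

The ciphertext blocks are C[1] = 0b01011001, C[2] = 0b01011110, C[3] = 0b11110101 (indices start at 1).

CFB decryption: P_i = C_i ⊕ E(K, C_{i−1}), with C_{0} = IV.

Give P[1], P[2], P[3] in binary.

P[1] = 0b01000101, P[2] = 0b00010110, P[3] = 0b10111110

P[1]: E(K, 0b00101101) = 0b00011100; 0b01011001 ⊕ 0b00011100 = 0b01000101.
P[2]: E(K, 0b01011001) = 0b01001000; 0b01011110 ⊕ 0b01001000 = 0b00010110.
P[3]: E(K, 0b01011110) = 0b01001011; 0b11110101 ⊕ 0b01001011 = 0b10111110.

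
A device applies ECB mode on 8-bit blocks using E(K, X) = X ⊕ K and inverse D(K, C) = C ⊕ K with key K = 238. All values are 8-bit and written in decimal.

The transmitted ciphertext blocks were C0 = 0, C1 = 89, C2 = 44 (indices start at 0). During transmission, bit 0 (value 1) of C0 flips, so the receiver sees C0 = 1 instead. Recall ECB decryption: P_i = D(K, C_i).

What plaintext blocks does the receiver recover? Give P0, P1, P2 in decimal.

P0 = 239, P1 = 183, P2 = 194

Only C0 changed, to 1. In ECB, a change in C_i affects only P_i. Decrypting the received ciphertext:
P0: D(K, 1) = 239.
P1: D(K, 89) = 183.
P2: D(K, 44) = 194.
Blocks that differ from the original plaintext: P0.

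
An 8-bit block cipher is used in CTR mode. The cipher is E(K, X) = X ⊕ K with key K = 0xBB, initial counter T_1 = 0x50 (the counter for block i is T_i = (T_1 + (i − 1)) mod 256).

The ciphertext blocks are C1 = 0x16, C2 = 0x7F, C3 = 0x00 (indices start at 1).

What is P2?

CTR decryption: S_i = E(K, T_i) where T_i is the counter for block i; P_i = C_i ⊕ S_i.
P2: T = 0x51, S = E(K, T) = 0xEA; 0x7F ⊕ 0xEA = 0x95.

P2 = 0x95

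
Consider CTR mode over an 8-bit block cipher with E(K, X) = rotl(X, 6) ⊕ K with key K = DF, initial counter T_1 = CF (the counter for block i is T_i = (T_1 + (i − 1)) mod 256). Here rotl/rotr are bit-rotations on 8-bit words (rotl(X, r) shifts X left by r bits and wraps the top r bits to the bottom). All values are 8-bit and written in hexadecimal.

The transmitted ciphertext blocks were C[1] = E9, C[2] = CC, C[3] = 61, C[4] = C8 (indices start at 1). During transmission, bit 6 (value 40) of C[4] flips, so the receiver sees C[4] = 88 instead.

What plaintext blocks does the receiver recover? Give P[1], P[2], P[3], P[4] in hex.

P[1] = C5, P[2] = 27, P[3] = CA, P[4] = E3

CTR decryption: S_i = E(K, T_i) where T_i is the counter for block i; P_i = C_i ⊕ S_i.
Only C[4] changed, to 88. In CTR, a change in C_i flips the same bit in P_i only; the keystream is unaffected. Decrypting the received ciphertext:
P[1]: T = CF, S = E(K, T) = 2C; E9 ⊕ 2C = C5.
P[2]: T = D0, S = E(K, T) = EB; CC ⊕ EB = 27.
P[3]: T = D1, S = E(K, T) = AB; 61 ⊕ AB = CA.
P[4]: T = D2, S = E(K, T) = 6B; 88 ⊕ 6B = E3.
Blocks that differ from the original plaintext: P[4].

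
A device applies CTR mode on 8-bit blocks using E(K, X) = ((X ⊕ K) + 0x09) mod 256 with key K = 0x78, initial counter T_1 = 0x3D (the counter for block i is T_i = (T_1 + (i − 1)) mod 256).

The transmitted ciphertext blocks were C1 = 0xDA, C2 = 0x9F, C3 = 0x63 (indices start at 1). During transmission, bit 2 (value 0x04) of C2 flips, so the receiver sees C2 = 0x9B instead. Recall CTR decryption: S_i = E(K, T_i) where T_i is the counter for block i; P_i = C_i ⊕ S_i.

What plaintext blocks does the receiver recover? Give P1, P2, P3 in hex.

P1 = 0x94, P2 = 0xD4, P3 = 0x33

Only C2 changed, to 0x9B. In CTR, a change in C_i flips the same bit in P_i only; the keystream is unaffected. Decrypting the received ciphertext:
P1: T = 0x3D, S = E(K, T) = 0x4E; 0xDA ⊕ 0x4E = 0x94.
P2: T = 0x3E, S = E(K, T) = 0x4F; 0x9B ⊕ 0x4F = 0xD4.
P3: T = 0x3F, S = E(K, T) = 0x50; 0x63 ⊕ 0x50 = 0x33.
Blocks that differ from the original plaintext: P2.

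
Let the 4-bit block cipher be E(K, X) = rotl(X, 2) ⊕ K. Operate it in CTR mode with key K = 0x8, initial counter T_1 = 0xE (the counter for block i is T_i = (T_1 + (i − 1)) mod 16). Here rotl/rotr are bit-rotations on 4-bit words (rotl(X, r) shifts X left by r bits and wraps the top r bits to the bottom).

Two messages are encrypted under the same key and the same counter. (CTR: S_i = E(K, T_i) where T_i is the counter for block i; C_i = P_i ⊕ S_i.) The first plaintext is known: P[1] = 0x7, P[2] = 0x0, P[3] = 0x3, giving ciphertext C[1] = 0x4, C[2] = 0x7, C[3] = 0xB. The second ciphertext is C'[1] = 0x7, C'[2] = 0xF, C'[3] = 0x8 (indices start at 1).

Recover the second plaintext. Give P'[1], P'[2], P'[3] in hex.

In CTR with a reused counter, both messages share the same keystream S_i, so C_i ⊕ C'_i = P_i ⊕ P'_i and thus P'_i = P_i ⊕ C_i ⊕ C'_i.
P'[1]: 0x7 ⊕ 0x4 ⊕ 0x7 = 0x4.
P'[2]: 0x0 ⊕ 0x7 ⊕ 0xF = 0x8.
P'[3]: 0x3 ⊕ 0xB ⊕ 0x8 = 0x0.

P'[1] = 0x4, P'[2] = 0x8, P'[3] = 0x0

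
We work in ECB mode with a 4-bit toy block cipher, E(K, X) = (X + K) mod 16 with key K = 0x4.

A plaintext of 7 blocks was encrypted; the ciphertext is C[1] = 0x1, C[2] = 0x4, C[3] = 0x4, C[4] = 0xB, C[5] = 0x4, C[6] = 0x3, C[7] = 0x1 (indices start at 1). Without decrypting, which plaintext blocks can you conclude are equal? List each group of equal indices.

P[1] = P[7]; P[2] = P[3] = P[5]

ECB encrypts each block independently with the same key, so equal ciphertext blocks imply equal plaintext blocks.
C[1] = C[7] = 0x1, so P[1] = P[7].
C[2] = C[3] = C[5] = 0x4, so P[2] = P[3] = P[5].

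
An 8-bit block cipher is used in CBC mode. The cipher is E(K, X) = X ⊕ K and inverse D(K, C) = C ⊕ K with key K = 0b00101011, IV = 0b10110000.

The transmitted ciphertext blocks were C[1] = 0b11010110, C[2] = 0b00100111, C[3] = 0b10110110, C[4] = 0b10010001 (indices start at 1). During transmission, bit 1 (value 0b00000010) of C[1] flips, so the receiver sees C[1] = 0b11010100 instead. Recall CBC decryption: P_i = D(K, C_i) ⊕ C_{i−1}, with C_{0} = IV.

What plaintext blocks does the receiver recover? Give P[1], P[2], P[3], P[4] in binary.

P[1] = 0b01001111, P[2] = 0b11011000, P[3] = 0b10111010, P[4] = 0b00001100

Only C[1] changed, to 0b11010100. In CBC, a change in C_i garbles P_i and flips the same bit in P_{i+1}. Decrypting the received ciphertext:
P[1]: D(K, 0b11010100) = 0b11111111; 0b11111111 ⊕ 0b10110000 = 0b01001111.
P[2]: D(K, 0b00100111) = 0b00001100; 0b00001100 ⊕ 0b11010100 = 0b11011000.
P[3]: D(K, 0b10110110) = 0b10011101; 0b10011101 ⊕ 0b00100111 = 0b10111010.
P[4]: D(K, 0b10010001) = 0b10111010; 0b10111010 ⊕ 0b10110110 = 0b00001100.
Blocks that differ from the original plaintext: P[1], P[2].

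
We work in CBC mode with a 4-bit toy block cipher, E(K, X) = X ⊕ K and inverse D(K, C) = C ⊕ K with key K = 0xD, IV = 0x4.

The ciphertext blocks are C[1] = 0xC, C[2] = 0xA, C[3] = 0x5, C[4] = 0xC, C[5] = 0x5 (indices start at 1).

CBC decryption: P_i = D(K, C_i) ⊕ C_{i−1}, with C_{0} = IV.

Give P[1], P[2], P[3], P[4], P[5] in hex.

P[1] = 0x5, P[2] = 0xB, P[3] = 0x2, P[4] = 0x4, P[5] = 0x4

P[1]: D(K, 0xC) = 0x1; 0x1 ⊕ 0x4 = 0x5.
P[2]: D(K, 0xA) = 0x7; 0x7 ⊕ 0xC = 0xB.
P[3]: D(K, 0x5) = 0x8; 0x8 ⊕ 0xA = 0x2.
P[4]: D(K, 0xC) = 0x1; 0x1 ⊕ 0x5 = 0x4.
P[5]: D(K, 0x5) = 0x8; 0x8 ⊕ 0xC = 0x4.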